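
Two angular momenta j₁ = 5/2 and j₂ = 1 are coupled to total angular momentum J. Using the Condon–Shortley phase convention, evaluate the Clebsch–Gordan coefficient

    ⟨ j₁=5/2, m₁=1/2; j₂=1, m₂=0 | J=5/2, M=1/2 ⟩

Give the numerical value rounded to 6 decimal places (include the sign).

+0.169031  (= +√(1/35))

triangle: 1!×4!×1!/7! = 24/5040
(j±m)!: 3!×2!×1!×1!×3!×2! = 144
prefactor² = (2J+1)×Δ×N² = 144/35
  k=0: +1/(0!×1!×2!×1!×2!×0!) = 1/4
  k=1: −1/(1!×0!×1!×0!×3!×1!) = -1/6
Σ = 1/12  ⇒  CG² = 144/35×1/12² = 1/35
CG = +√(1/35) = +0.169031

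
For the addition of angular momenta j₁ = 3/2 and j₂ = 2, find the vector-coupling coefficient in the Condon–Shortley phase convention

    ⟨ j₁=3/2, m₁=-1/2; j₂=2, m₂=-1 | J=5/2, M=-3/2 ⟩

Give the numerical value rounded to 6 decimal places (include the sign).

triangle: 1!×2!×3!/7! = 12/5040
(j±m)!: 1!×2!×1!×3!×1!×4! = 288
prefactor² = (2J+1)×Δ×N² = 144/35
  k=0: +1/(0!×1!×2!×1!×0!×2!) = 1/4
  k=1: −1/(1!×0!×1!×0!×1!×3!) = -1/6
Σ = 1/12  ⇒  CG² = 144/35×1/12² = 1/35
CG = +√(1/35) = +0.169031

+√(1/35) ≈ +0.169031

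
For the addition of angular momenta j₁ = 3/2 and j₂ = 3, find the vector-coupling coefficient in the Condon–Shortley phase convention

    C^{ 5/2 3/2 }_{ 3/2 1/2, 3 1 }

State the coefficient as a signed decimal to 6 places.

-0.591608  (= −√(7/20))

√[6·2!1!4!/8! · 2!1!4!2!4!1!] = √(576/35)
  +(−1)^0/∏(0,2,1,4,0,0)! = 1/48  (running 1/48)
  +(−1)^1/∏(1,1,0,3,1,1)! = -1/6  (running -7/48)
⟨..|..⟩ = √(576/35)·(-7/48) = -0.591608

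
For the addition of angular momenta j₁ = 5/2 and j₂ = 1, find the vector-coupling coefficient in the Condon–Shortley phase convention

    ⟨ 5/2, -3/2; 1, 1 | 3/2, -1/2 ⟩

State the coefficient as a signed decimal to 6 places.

j₁+j₂−J=2  J+j₁−j₂=3  J−j₁+j₂=0  j₁+j₂+J+1=6
(j₁±m₁, j₂±m₂, J±M) = (1,4,2,0,1,2)
P² = 32/5
sum k=2..2:
  [2] +1/4 = 1/4
S = 1/4
C² = P²·S² = 2/5 ; C = +0.632456

+√(2/5) = +0.632456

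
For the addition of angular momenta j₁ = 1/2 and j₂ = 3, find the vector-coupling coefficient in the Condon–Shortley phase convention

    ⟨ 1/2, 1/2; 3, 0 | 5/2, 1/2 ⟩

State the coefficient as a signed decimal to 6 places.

+0.654654  (= +√(3/7))

√[6·1!0!5!/7! · 1!0!3!3!3!2!] = √(432/7)
  +(−1)^0/∏(0,1,0,3,0,2)! = 1/12  (running 1/12)
⟨..|..⟩ = √(432/7)·(1/12) = +0.654654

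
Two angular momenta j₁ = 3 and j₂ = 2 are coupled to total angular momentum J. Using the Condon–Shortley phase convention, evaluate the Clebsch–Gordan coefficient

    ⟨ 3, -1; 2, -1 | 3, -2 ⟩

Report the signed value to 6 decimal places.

√[7·2!4!2!/9! · 2!4!1!3!1!5!] = √(64)
  +(−1)^0/∏(0,2,4,1,0,1)! = 1/48  (running 1/48)
  +(−1)^1/∏(1,1,3,0,1,2)! = -1/12  (running -1/16)
⟨..|..⟩ = √(64)·(-1/16) = -0.500000

-0.500000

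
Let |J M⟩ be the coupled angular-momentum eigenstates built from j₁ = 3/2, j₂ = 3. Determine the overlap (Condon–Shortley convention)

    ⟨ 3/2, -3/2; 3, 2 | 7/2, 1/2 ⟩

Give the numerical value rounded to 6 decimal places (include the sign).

-0.487950

triangle: 1!×2!×5!/9! = 240/362880
(j±m)!: 0!×3!×5!×1!×4!×3! = 103680
prefactor² = (2J+1)×Δ×N² = 3840/7
  k=1: −1/(1!×0!×2!×4!×0!×1!) = -1/48
Σ = -1/48  ⇒  CG² = 3840/7×(-1/48)² = 5/21
CG = −√(5/21) = -0.487950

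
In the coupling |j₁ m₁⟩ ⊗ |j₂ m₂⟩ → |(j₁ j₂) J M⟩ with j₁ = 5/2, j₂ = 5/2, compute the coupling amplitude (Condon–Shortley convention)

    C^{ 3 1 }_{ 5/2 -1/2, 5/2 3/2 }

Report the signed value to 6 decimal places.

j₁+j₂−J=2  J+j₁−j₂=3  J−j₁+j₂=3  j₁+j₂+J+1=9
(j₁±m₁, j₂±m₂, J±M) = (2,3,4,1,4,2)
P² = 96/5
sum k=1..2:
  [1] −1/12 = -1/12
  [2] +1/8 = 1/8
S = 1/24
C² = P²·S² = 1/30 ; C = +0.182574

+√(1/30) = +0.182574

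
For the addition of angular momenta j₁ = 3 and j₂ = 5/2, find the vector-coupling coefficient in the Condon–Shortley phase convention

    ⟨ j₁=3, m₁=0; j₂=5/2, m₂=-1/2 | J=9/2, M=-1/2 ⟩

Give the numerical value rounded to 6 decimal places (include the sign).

j₁+j₂−J=1  J+j₁−j₂=5  J−j₁+j₂=4  j₁+j₂+J+1=11
(j₁±m₁, j₂±m₂, J±M) = (3,3,2,3,4,5)
P² = 69120/77
sum k=0..1:
  [0] +1/48 = 1/48
  [1] −1/72 = -1/72
S = 1/144
C² = P²·S² = 10/231 ; C = +0.208063

+√(10/231) ≈ +0.208063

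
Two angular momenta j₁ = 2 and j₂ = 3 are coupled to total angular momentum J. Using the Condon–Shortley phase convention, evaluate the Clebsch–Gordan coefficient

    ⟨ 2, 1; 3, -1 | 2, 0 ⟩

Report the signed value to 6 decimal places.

-0.377964  (= −√(1/7))

j₁+j₂−J=3  J+j₁−j₂=1  J−j₁+j₂=3  j₁+j₂+J+1=8
(j₁±m₁, j₂±m₂, J±M) = (3,1,2,4,2,2)
P² = 36/7
sum k=0..1:
  [0] +1/12 = 1/12
  [1] −1/4 = -1/4
S = -1/6
C² = P²·S² = 1/7 ; C = -0.377964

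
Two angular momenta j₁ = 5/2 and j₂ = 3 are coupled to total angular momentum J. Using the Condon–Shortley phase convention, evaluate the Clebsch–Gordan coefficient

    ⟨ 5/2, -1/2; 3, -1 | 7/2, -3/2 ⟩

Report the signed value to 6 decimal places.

−√(5/21) = -0.487950

√[8·2!3!4!/10! · 2!3!2!4!2!5!] = √(3072/35)
  +(−1)^0/∏(0,2,3,2,0,2)! = 1/48  (running 1/48)
  +(−1)^1/∏(1,1,2,1,1,3)! = -1/12  (running -1/16)
  +(−1)^2/∏(2,0,1,0,2,4)! = 1/96  (running -5/96)
⟨..|..⟩ = √(3072/35)·(-5/96) = -0.487950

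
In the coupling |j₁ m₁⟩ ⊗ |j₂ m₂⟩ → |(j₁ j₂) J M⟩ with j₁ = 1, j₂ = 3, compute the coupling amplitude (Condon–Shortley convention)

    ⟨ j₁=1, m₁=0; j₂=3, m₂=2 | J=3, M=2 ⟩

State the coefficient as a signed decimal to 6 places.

-0.577350

√[7·1!1!5!/8! · 1!1!5!1!5!1!] = √(300)
  +(−1)^0/∏(0,1,1,5,0,0)! = 1/120  (running 1/120)
  +(−1)^1/∏(1,0,0,4,1,1)! = -1/24  (running -1/30)
⟨..|..⟩ = √(300)·(-1/30) = -0.577350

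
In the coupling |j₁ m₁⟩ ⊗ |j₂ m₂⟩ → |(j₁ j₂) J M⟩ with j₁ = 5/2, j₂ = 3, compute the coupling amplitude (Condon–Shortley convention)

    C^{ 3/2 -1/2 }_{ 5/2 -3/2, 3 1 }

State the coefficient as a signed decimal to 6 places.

−√(7/30) = -0.483046

triangle: 4!*1!*2!/8! = 48/40320
(j±m)!: 1!*4!*4!*2!*1!*2! = 2304
prefactor² = (2J+1)*Δ*N² = 384/35
  k=3: −1/(3!*1!*1!*1!*0!*1!) = -1/6
  k=4: +1/(4!*0!*0!*0!*1!*2!) = 1/48
Σ = -7/48  ⇒  CG² = 384/35*(-7/48)² = 7/30
CG = −√(7/30) = -0.483046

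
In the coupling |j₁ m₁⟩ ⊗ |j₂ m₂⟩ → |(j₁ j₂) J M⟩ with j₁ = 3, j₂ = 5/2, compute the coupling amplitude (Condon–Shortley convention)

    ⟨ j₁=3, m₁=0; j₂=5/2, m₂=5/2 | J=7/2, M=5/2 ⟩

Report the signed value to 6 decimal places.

+√(8/21) = +0.617213

triangle: 2!·4!·3!/10! = 288/3628800
(j±m)!: 3!·3!·5!·0!·6!·1! = 3110400
prefactor² = (2J+1)·Δ·N² = 13824/7
  k=2: +1/(2!·0!·1!·3!·3!·0!) = 1/72
Σ = 1/72  ⇒  CG² = 13824/7·1/72² = 8/21
CG = +√(8/21) = +0.617213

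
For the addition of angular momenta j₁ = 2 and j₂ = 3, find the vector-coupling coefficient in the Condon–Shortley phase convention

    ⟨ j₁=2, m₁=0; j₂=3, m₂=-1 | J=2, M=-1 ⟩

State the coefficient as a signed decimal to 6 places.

-0.377964

triangle: 3!×1!×3!/8! = 36/40320
(j±m)!: 2!×2!×2!×4!×1!×3! = 1152
prefactor² = (2J+1)×Δ×N² = 36/7
  k=1: −1/(1!×2!×1!×1!×0!×2!) = -1/4
  k=2: +1/(2!×1!×0!×0!×1!×3!) = 1/12
Σ = -1/6  ⇒  CG² = 36/7×(-1/6)² = 1/7
CG = −√(1/7) = -0.377964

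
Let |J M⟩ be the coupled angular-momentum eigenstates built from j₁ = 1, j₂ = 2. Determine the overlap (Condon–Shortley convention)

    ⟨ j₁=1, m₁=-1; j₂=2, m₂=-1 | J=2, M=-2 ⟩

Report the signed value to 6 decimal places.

j₁+j₂−J=1  J+j₁−j₂=1  J−j₁+j₂=3  j₁+j₂+J+1=6
(j₁±m₁, j₂±m₂, J±M) = (0,2,1,3,0,4)
P² = 12
sum k=1..1:
  [1] −1/6 = -1/6
S = -1/6
C² = P²·S² = 1/3 ; C = -0.577350

−√(1/3) ≈ -0.577350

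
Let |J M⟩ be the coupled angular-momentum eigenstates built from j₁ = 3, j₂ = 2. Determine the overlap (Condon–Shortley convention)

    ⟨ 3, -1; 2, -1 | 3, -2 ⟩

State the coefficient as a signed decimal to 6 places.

triangle: 2!*4!*2!/9! = 96/362880
(j±m)!: 2!*4!*1!*3!*1!*5! = 34560
prefactor² = (2J+1)*Δ*N² = 64
  k=0: +1/(0!*2!*4!*1!*0!*1!) = 1/48
  k=1: −1/(1!*1!*3!*0!*1!*2!) = -1/12
Σ = -1/16  ⇒  CG² = 64*(-1/16)² = 1/4
CG = −√(1/4) = -0.500000

−√(1/4) = -0.500000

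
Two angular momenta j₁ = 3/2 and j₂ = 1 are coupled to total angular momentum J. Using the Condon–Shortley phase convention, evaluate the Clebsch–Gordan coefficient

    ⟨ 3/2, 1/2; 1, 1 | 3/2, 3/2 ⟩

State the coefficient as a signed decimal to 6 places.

√[4·1!2!1!/5! · 2!1!2!0!3!0!] = √(8/5)
  +(−1)^1/∏(1,0,0,1,2,0)! = -1/2  (running -1/2)
⟨..|..⟩ = √(8/5)·(-1/2) = -0.632456

−√(2/5) ≈ -0.632456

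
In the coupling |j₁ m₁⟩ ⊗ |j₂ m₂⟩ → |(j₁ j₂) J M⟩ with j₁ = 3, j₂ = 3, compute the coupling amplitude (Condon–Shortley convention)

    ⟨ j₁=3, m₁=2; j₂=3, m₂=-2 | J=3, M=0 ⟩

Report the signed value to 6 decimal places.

+√(1/6) ≈ +0.408248

√[7·3!3!3!/10! · 5!1!1!5!3!3!] = √(216)
  +(−1)^0/∏(0,3,1,1,2,2)! = 1/24  (running 1/24)
  +(−1)^1/∏(1,2,0,0,3,3)! = -1/72  (running 1/36)
⟨..|..⟩ = √(216)·(1/36) = +0.408248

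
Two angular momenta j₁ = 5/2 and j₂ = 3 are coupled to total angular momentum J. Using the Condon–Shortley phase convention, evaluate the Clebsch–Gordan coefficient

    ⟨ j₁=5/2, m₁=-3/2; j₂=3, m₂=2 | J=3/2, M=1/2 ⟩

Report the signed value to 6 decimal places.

−√(1/21) = -0.218218

j₁+j₂−J=4  J+j₁−j₂=1  J−j₁+j₂=2  j₁+j₂+J+1=8
(j₁±m₁, j₂±m₂, J±M) = (1,4,5,1,2,1)
P² = 192/7
sum k=3..4:
  [3] −1/12 = -1/12
  [4] +1/24 = 1/24
S = -1/24
C² = P²·S² = 1/21 ; C = -0.218218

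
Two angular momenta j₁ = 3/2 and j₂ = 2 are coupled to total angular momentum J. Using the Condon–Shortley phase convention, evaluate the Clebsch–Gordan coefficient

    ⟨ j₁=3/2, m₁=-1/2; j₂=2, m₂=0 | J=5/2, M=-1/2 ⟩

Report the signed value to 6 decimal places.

j₁+j₂−J=1  J+j₁−j₂=2  J−j₁+j₂=3  j₁+j₂+J+1=7
(j₁±m₁, j₂±m₂, J±M) = (1,2,2,2,2,3)
P² = 48/35
sum k=0..1:
  [0] +1/4 = 1/4
  [1] −1/2 = -1/2
S = -1/4
C² = P²·S² = 3/35 ; C = -0.292770

-0.292770  (= −√(3/35))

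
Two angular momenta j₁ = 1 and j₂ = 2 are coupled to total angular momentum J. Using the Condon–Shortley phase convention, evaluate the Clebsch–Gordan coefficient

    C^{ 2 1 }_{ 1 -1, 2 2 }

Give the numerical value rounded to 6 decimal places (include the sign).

−√(1/3) = -0.577350

√[5·1!1!3!/6! · 0!2!4!0!3!1!] = √(12)
  +(−1)^1/∏(1,0,1,3,0,0)! = -1/6  (running -1/6)
⟨..|..⟩ = √(12)·(-1/6) = -0.577350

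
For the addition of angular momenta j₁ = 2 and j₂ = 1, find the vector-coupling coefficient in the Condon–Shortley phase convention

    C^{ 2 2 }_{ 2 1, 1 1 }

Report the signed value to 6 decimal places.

-0.577350  (= −√(1/3))

√[5·1!3!1!/6! · 3!1!2!0!4!0!] = √(12)
  +(−1)^1/∏(1,0,0,1,3,0)! = -1/6  (running -1/6)
⟨..|..⟩ = √(12)·(-1/6) = -0.577350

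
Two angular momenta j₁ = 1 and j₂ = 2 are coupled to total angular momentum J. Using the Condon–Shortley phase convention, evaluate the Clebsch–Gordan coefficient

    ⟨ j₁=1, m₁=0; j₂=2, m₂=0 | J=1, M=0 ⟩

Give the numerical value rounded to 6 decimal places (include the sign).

-0.632456  (= −√(2/5))

√[3·2!0!2!/5! · 1!1!2!2!1!1!] = √(2/5)
  +(−1)^1/∏(1,1,0,1,0,1)! = -1  (running -1)
⟨..|..⟩ = √(2/5)·(-1) = -0.632456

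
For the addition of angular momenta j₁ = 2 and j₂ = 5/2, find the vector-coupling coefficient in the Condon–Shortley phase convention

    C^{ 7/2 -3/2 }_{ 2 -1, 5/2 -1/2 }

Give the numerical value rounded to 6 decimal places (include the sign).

j₁+j₂−J=1  J+j₁−j₂=3  J−j₁+j₂=4  j₁+j₂+J+1=9
(j₁±m₁, j₂±m₂, J±M) = (1,3,2,3,2,5)
P² = 384/7
sum k=0..1:
  [0] +1/24 = 1/24
  [1] −1/12 = -1/12
S = -1/24
C² = P²·S² = 2/21 ; C = -0.308607

-0.308607  (= −√(2/21))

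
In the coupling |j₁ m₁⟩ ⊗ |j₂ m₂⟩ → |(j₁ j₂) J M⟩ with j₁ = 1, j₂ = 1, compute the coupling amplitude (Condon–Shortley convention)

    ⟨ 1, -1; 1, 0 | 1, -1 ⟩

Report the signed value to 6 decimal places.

-0.707107  (= −√(1/2))

√[3·1!1!1!/4! · 0!2!1!1!0!2!] = √(1/2)
  +(−1)^1/∏(1,0,1,0,0,1)! = -1  (running -1)
⟨..|..⟩ = √(1/2)·(-1) = -0.707107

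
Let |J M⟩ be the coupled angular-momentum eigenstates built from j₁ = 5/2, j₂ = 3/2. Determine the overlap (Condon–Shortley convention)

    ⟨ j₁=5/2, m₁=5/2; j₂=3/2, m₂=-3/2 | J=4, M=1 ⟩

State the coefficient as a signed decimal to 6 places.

+√(1/56) = +0.133631

j₁+j₂−J=0  J+j₁−j₂=5  J−j₁+j₂=3  j₁+j₂+J+1=9
(j₁±m₁, j₂±m₂, J±M) = (5,0,0,3,5,3)
P² = 64800/7
sum k=0..0:
  [0] +1/720 = 1/720
S = 1/720
C² = P²·S² = 1/56 ; C = +0.133631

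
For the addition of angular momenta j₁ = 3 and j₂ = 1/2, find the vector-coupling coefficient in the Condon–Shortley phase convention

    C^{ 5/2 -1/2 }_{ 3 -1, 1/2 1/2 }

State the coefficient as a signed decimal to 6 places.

√[6·1!5!0!/7! · 2!4!1!0!2!3!] = √(576/7)
  +(−1)^1/∏(1,0,3,0,2,0)! = -1/12  (running -1/12)
⟨..|..⟩ = √(576/7)·(-1/12) = -0.755929

−√(4/7) ≈ -0.755929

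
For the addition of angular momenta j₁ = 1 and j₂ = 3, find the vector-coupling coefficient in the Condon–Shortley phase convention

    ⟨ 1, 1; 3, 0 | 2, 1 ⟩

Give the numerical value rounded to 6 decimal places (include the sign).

+0.377964

j₁+j₂−J=2  J+j₁−j₂=0  J−j₁+j₂=4  j₁+j₂+J+1=7
(j₁±m₁, j₂±m₂, J±M) = (2,0,3,3,3,1)
P² = 144/7
sum k=0..0:
  [0] +1/12 = 1/12
S = 1/12
C² = P²·S² = 1/7 ; C = +0.377964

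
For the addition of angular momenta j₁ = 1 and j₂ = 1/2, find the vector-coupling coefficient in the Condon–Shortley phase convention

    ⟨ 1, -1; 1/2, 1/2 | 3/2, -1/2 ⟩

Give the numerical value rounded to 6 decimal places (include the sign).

√[4·0!2!1!/4! · 0!2!1!0!1!2!] = √(4/3)
  +(−1)^0/∏(0,0,2,1,0,0)! = 1/2  (running 1/2)
⟨..|..⟩ = √(4/3)·(1/2) = +0.577350

+0.577350  (= +√(1/3))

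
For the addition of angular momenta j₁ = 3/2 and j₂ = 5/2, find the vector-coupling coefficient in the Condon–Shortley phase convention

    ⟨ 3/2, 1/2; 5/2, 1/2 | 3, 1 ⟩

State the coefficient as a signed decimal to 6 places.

j₁+j₂−J=1  J+j₁−j₂=2  J−j₁+j₂=4  j₁+j₂+J+1=8
(j₁±m₁, j₂±m₂, J±M) = (2,1,3,2,4,2)
P² = 48/5
sum k=0..1:
  [0] +1/6 = 1/6
  [1] −1/8 = -1/8
S = 1/24
C² = P²·S² = 1/60 ; C = +0.129099

+0.129099  (= +√(1/60))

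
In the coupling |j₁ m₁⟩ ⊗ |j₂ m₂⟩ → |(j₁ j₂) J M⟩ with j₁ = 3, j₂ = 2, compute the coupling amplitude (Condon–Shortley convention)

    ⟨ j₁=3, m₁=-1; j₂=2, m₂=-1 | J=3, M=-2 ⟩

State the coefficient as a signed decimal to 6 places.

√[7·2!4!2!/9! · 2!4!1!3!1!5!] = √(64)
  +(−1)^0/∏(0,2,4,1,0,1)! = 1/48  (running 1/48)
  +(−1)^1/∏(1,1,3,0,1,2)! = -1/12  (running -1/16)
⟨..|..⟩ = √(64)·(-1/16) = -0.500000

−√(1/4) ≈ -0.500000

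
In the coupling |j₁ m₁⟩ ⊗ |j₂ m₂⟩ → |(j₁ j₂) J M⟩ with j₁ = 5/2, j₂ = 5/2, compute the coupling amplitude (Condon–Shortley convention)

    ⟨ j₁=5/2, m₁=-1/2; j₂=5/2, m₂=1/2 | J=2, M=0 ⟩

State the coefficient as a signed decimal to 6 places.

j₁+j₂−J=3  J+j₁−j₂=2  J−j₁+j₂=2  j₁+j₂+J+1=8
(j₁±m₁, j₂±m₂, J±M) = (2,3,3,2,2,2)
P² = 12/7
sum k=1..3:
  [1] −1/8 = -1/8
  [2] +1/2 = 1/2
  [3] −1/24 = -1/24
S = 1/3
C² = P²·S² = 4/21 ; C = +0.436436

+√(4/21) = +0.436436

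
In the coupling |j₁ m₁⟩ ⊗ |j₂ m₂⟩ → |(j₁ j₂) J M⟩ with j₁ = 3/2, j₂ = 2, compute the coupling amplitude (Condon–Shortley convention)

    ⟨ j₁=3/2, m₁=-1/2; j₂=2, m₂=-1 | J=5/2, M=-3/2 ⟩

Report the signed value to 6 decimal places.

+√(1/35) = +0.169031

j₁+j₂−J=1  J+j₁−j₂=2  J−j₁+j₂=3  j₁+j₂+J+1=7
(j₁±m₁, j₂±m₂, J±M) = (1,2,1,3,1,4)
P² = 144/35
sum k=0..1:
  [0] +1/4 = 1/4
  [1] −1/6 = -1/6
S = 1/12
C² = P²·S² = 1/35 ; C = +0.169031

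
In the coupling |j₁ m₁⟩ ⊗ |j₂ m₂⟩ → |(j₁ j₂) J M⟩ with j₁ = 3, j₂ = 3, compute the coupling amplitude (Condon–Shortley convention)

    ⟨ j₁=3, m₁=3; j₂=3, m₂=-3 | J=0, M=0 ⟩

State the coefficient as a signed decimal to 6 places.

triangle: 6!×0!×0!/7! = 720/5040
(j±m)!: 6!×0!×0!×6!×0!×0! = 518400
prefactor² = (2J+1)×Δ×N² = 518400/7
  k=0: +1/(0!×6!×0!×0!×0!×0!) = 1/720
Σ = 1/720  ⇒  CG² = 518400/7×1/720² = 1/7
CG = +√(1/7) = +0.377964

+0.377964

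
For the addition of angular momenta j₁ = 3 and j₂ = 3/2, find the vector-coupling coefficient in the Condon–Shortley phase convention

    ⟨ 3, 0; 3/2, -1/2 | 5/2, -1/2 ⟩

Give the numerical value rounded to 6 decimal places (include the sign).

triangle: 2!×4!×1!/8! = 48/40320
(j±m)!: 3!×3!×1!×2!×2!×3! = 864
prefactor² = (2J+1)×Δ×N² = 216/35
  k=0: +1/(0!×2!×3!×1!×1!×0!) = 1/12
  k=1: −1/(1!×1!×2!×0!×2!×1!) = -1/4
Σ = -1/6  ⇒  CG² = 216/35×(-1/6)² = 6/35
CG = −√(6/35) = -0.414039

−√(6/35) ≈ -0.414039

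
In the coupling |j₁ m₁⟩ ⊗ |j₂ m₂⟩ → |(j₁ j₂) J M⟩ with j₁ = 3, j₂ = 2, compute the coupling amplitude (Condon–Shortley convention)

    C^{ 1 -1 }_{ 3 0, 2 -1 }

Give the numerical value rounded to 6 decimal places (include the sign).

triangle: 4!·2!·0!/7! = 48/5040
(j±m)!: 3!·3!·1!·3!·0!·2! = 432
prefactor² = (2J+1)·Δ·N² = 432/35
  k=1: −1/(1!·3!·2!·0!·0!·0!) = -1/12
Σ = -1/12  ⇒  CG² = 432/35·(-1/12)² = 3/35
CG = −√(3/35) = -0.292770

-0.292770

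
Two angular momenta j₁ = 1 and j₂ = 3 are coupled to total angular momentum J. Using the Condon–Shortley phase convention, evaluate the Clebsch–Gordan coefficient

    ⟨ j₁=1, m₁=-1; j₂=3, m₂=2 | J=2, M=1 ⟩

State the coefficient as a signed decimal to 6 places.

j₁+j₂−J=2  J+j₁−j₂=0  J−j₁+j₂=4  j₁+j₂+J+1=7
(j₁±m₁, j₂±m₂, J±M) = (0,2,5,1,3,1)
P² = 480/7
sum k=2..2:
  [2] +1/12 = 1/12
S = 1/12
C² = P²·S² = 10/21 ; C = +0.690066

+0.690066  (= +√(10/21))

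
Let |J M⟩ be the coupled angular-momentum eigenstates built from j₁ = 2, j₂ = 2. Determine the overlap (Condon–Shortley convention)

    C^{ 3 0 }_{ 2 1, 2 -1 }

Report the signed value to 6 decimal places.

+0.632456

j₁+j₂−J=1  J+j₁−j₂=3  J−j₁+j₂=3  j₁+j₂+J+1=8
(j₁±m₁, j₂±m₂, J±M) = (3,1,1,3,3,3)
P² = 81/10
sum k=0..1:
  [0] +1/4 = 1/4
  [1] −1/36 = -1/36
S = 2/9
C² = P²·S² = 2/5 ; C = +0.632456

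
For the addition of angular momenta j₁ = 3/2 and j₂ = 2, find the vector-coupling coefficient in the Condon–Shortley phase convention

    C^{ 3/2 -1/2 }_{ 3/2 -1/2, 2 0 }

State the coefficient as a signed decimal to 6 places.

j₁+j₂−J=2  J+j₁−j₂=1  J−j₁+j₂=2  j₁+j₂+J+1=6
(j₁±m₁, j₂±m₂, J±M) = (1,2,2,2,1,2)
P² = 16/45
sum k=1..2:
  [1] −1/1 = -1
  [2] +1/4 = 1/4
S = -3/4
C² = P²·S² = 1/5 ; C = -0.447214

-0.447214  (= −√(1/5))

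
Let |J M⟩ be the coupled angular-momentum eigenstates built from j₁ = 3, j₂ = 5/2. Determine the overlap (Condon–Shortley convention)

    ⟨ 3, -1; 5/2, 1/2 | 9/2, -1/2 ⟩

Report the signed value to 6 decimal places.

triangle: 1!×5!×4!/11! = 2880/39916800
(j±m)!: 2!×4!×3!×2!×4!×5! = 1658880
prefactor² = (2J+1)×Δ×N² = 92160/77
  k=0: +1/(0!×1!×4!×3!×1!×1!) = 1/144
  k=1: −1/(1!×0!×3!×2!×2!×2!) = -1/48
Σ = -1/72  ⇒  CG² = 92160/77×(-1/72)² = 160/693
CG = −√(160/693) = -0.480500

-0.480500  (= −√(160/693))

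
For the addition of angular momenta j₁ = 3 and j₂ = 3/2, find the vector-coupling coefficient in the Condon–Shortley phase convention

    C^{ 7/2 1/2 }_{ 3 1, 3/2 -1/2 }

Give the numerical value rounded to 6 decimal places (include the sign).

j₁+j₂−J=1  J+j₁−j₂=5  J−j₁+j₂=2  j₁+j₂+J+1=9
(j₁±m₁, j₂±m₂, J±M) = (4,2,1,2,4,3)
P² = 512/7
sum k=0..1:
  [0] +1/12 = 1/12
  [1] −1/48 = -1/48
S = 1/16
C² = P²·S² = 2/7 ; C = +0.534522

+0.534522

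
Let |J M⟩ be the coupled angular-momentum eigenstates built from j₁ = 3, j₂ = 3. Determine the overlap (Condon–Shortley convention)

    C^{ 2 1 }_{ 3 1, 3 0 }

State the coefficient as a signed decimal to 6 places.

+√(1/42) ≈ +0.154303

triangle: 4!*2!*2!/9! = 96/362880
(j±m)!: 4!*2!*3!*3!*3!*1! = 10368
prefactor² = (2J+1)*Δ*N² = 96/7
  k=1: −1/(1!*3!*1!*2!*1!*0!) = -1/12
  k=2: +1/(2!*2!*0!*1!*2!*1!) = 1/8
Σ = 1/24  ⇒  CG² = 96/7*1/24² = 1/42
CG = +√(1/42) = +0.154303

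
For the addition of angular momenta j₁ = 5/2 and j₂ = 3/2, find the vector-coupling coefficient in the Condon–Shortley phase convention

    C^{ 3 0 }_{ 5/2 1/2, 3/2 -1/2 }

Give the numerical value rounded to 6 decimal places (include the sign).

+√(1/5) ≈ +0.447214

j₁+j₂−J=1  J+j₁−j₂=4  J−j₁+j₂=2  j₁+j₂+J+1=8
(j₁±m₁, j₂±m₂, J±M) = (3,2,1,2,3,3)
P² = 36/5
sum k=0..1:
  [0] +1/4 = 1/4
  [1] −1/12 = -1/12
S = 1/6
C² = P²·S² = 1/5 ; C = +0.447214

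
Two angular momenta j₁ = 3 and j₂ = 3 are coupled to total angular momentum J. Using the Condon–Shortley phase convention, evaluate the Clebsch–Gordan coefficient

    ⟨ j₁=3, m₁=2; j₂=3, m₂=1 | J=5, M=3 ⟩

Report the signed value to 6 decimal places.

+0.408248

j₁+j₂−J=1  J+j₁−j₂=5  J−j₁+j₂=5  j₁+j₂+J+1=12
(j₁±m₁, j₂±m₂, J±M) = (5,1,4,2,8,2)
P² = 153600
sum k=0..1:
  [0] +1/576 = 1/576
  [1] −1/1440 = -1/1440
S = 1/960
C² = P²·S² = 1/6 ; C = +0.408248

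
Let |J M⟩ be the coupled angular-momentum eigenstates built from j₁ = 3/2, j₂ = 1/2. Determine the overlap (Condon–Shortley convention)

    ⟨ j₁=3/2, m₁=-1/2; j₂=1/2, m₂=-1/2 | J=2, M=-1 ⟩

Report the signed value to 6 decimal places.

√[5·0!3!1!/5! · 1!2!0!1!1!3!] = √(3)
  +(−1)^0/∏(0,0,2,0,1,1)! = 1/2  (running 1/2)
⟨..|..⟩ = √(3)·(1/2) = +0.866025

+0.866025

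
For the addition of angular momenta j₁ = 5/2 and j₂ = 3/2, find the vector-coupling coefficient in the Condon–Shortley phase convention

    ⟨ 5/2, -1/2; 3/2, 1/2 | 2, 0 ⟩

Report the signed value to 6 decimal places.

-0.267261  (= −√(1/14))

j₁+j₂−J=2  J+j₁−j₂=3  J−j₁+j₂=1  j₁+j₂+J+1=7
(j₁±m₁, j₂±m₂, J±M) = (2,3,2,1,2,2)
P² = 8/7
sum k=1..2:
  [1] −1/2 = -1/2
  [2] +1/4 = 1/4
S = -1/4
C² = P²·S² = 1/14 ; C = -0.267261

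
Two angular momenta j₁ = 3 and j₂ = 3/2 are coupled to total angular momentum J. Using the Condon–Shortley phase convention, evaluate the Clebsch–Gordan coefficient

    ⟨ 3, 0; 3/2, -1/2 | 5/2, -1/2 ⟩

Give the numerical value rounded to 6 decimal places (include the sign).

triangle: 2!×4!×1!/8! = 48/40320
(j±m)!: 3!×3!×1!×2!×2!×3! = 864
prefactor² = (2J+1)×Δ×N² = 216/35
  k=0: +1/(0!×2!×3!×1!×1!×0!) = 1/12
  k=1: −1/(1!×1!×2!×0!×2!×1!) = -1/4
Σ = -1/6  ⇒  CG² = 216/35×(-1/6)² = 6/35
CG = −√(6/35) = -0.414039

-0.414039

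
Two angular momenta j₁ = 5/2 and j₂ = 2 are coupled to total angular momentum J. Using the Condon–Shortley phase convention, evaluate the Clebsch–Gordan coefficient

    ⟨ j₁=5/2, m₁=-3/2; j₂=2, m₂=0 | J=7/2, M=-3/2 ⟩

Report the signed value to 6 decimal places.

triangle: 1!·4!·3!/9! = 144/362880
(j±m)!: 1!·4!·2!·2!·2!·5! = 23040
prefactor² = (2J+1)·Δ·N² = 512/7
  k=0: +1/(0!·1!·4!·2!·0!·1!) = 1/48
  k=1: −1/(1!·0!·3!·1!·1!·2!) = -1/12
Σ = -1/16  ⇒  CG² = 512/7·(-1/16)² = 2/7
CG = −√(2/7) = -0.534522

−√(2/7) ≈ -0.534522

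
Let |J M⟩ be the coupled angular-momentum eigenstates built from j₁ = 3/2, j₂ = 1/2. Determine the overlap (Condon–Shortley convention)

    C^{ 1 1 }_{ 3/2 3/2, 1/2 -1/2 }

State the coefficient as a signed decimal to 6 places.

triangle: 1!*2!*0!/4! = 2/24
(j±m)!: 3!*0!*0!*1!*2!*0! = 12
prefactor² = (2J+1)*Δ*N² = 3
  k=0: +1/(0!*1!*0!*0!*2!*0!) = 1/2
Σ = 1/2  ⇒  CG² = 3*1/2² = 3/4
CG = +√(3/4) = +0.866025

+0.866025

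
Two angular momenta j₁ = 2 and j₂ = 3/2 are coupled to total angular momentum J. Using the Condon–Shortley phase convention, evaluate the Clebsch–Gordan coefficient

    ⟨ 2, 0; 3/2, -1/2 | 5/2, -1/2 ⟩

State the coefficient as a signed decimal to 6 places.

√[6·1!3!2!/7! · 2!2!1!2!2!3!] = √(48/35)
  +(−1)^0/∏(0,1,2,1,1,1)! = 1/2  (running 1/2)
  +(−1)^1/∏(1,0,1,0,2,2)! = -1/4  (running 1/4)
⟨..|..⟩ = √(48/35)·(1/4) = +0.292770

+√(3/35) ≈ +0.292770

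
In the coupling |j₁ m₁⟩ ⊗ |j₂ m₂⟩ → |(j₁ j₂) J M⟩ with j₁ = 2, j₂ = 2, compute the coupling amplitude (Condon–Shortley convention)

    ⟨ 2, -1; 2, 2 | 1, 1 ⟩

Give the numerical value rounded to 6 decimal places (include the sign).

j₁+j₂−J=3  J+j₁−j₂=1  J−j₁+j₂=1  j₁+j₂+J+1=6
(j₁±m₁, j₂±m₂, J±M) = (1,3,4,0,2,0)
P² = 36/5
sum k=3..3:
  [3] −1/6 = -1/6
S = -1/6
C² = P²·S² = 1/5 ; C = -0.447214

−√(1/5) ≈ -0.447214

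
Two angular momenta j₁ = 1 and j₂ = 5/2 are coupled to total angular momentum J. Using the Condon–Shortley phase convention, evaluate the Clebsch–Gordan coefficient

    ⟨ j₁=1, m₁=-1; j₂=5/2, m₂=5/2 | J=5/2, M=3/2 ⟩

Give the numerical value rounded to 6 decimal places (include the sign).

−√(2/7) ≈ -0.534522

√[6·1!1!4!/7! · 0!2!5!0!4!1!] = √(1152/7)
  +(−1)^1/∏(1,0,1,4,0,0)! = -1/24  (running -1/24)
⟨..|..⟩ = √(1152/7)·(-1/24) = -0.534522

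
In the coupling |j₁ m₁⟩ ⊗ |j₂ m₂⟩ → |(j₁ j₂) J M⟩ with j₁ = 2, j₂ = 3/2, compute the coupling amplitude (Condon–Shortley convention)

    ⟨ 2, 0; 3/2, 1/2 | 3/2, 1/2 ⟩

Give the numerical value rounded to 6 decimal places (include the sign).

j₁+j₂−J=2  J+j₁−j₂=2  J−j₁+j₂=1  j₁+j₂+J+1=6
(j₁±m₁, j₂±m₂, J±M) = (2,2,2,1,2,1)
P² = 16/45
sum k=1..2:
  [1] −1/1 = -1
  [2] +1/4 = 1/4
S = -3/4
C² = P²·S² = 1/5 ; C = -0.447214

-0.447214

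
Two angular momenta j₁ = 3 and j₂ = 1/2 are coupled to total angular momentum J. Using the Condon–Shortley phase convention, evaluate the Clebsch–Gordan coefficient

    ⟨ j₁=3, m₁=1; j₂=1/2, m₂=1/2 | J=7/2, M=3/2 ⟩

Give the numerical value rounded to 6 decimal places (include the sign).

j₁+j₂−J=0  J+j₁−j₂=6  J−j₁+j₂=1  j₁+j₂+J+1=8
(j₁±m₁, j₂±m₂, J±M) = (4,2,1,0,5,2)
P² = 11520/7
sum k=0..0:
  [0] +1/48 = 1/48
S = 1/48
C² = P²·S² = 5/7 ; C = +0.845154

+0.845154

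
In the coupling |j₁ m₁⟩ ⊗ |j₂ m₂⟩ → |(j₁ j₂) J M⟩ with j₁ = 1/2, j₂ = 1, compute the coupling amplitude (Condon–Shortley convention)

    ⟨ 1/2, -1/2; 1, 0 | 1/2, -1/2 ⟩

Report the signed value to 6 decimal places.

j₁+j₂−J=1  J+j₁−j₂=0  J−j₁+j₂=1  j₁+j₂+J+1=3
(j₁±m₁, j₂±m₂, J±M) = (0,1,1,1,0,1)
P² = 1/3
sum k=1..1:
  [1] −1/1 = -1
S = -1
C² = P²·S² = 1/3 ; C = -0.577350

−√(1/3) = -0.577350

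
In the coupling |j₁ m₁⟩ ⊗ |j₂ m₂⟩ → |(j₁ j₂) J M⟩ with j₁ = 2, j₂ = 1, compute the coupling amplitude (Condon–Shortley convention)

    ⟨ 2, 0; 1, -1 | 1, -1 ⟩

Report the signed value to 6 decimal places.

j₁+j₂−J=2  J+j₁−j₂=2  J−j₁+j₂=0  j₁+j₂+J+1=5
(j₁±m₁, j₂±m₂, J±M) = (2,2,0,2,0,2)
P² = 8/5
sum k=0..0:
  [0] +1/4 = 1/4
S = 1/4
C² = P²·S² = 1/10 ; C = +0.316228

+√(1/10) = +0.316228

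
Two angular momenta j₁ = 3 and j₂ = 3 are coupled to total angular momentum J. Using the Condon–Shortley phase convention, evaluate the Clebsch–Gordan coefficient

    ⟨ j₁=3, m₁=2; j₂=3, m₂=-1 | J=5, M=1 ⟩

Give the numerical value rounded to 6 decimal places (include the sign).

√[11·1!5!5!/12! · 5!1!2!4!6!4!] = √(230400/7)
  +(−1)^0/∏(0,1,1,2,4,3)! = 1/288  (running 1/288)
  +(−1)^1/∏(1,0,0,1,5,4)! = -1/2880  (running 1/320)
⟨..|..⟩ = √(230400/7)·(1/320) = +0.566947

+0.566947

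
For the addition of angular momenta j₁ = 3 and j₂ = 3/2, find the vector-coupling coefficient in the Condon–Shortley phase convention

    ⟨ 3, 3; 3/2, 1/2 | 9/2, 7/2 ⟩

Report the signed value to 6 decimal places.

+0.577350

j₁+j₂−J=0  J+j₁−j₂=6  J−j₁+j₂=3  j₁+j₂+J+1=10
(j₁±m₁, j₂±m₂, J±M) = (6,0,2,1,8,1)
P² = 691200
sum k=0..0:
  [0] +1/1440 = 1/1440
S = 1/1440
C² = P²·S² = 1/3 ; C = +0.577350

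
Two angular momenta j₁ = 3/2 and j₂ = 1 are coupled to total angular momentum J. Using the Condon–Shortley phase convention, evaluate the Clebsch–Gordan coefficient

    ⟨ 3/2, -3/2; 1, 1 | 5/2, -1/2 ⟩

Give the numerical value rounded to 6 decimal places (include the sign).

+0.316228  (= +√(1/10))

triangle: 0!·3!·2!/6! = 12/720
(j±m)!: 0!·3!·2!·0!·2!·3! = 144
prefactor² = (2J+1)·Δ·N² = 72/5
  k=0: +1/(0!·0!·3!·2!·0!·0!) = 1/12
Σ = 1/12  ⇒  CG² = 72/5·1/12² = 1/10
CG = +√(1/10) = +0.316228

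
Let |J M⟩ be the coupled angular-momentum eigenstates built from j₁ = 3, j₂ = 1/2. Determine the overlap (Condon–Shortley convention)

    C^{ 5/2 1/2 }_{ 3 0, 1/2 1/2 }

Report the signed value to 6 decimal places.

-0.654654

triangle: 1!×5!×0!/7! = 120/5040
(j±m)!: 3!×3!×1!×0!×3!×2! = 432
prefactor² = (2J+1)×Δ×N² = 432/7
  k=1: −1/(1!×0!×2!×0!×3!×0!) = -1/12
Σ = -1/12  ⇒  CG² = 432/7×(-1/12)² = 3/7
CG = −√(3/7) = -0.654654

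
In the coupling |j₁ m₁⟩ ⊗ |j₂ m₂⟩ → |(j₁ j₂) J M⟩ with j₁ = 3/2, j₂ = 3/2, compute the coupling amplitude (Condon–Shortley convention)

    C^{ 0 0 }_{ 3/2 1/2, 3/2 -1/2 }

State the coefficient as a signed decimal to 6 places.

j₁+j₂−J=3  J+j₁−j₂=0  J−j₁+j₂=0  j₁+j₂+J+1=4
(j₁±m₁, j₂±m₂, J±M) = (2,1,1,2,0,0)
P² = 1
sum k=1..1:
  [1] −1/2 = -1/2
S = -1/2
C² = P²·S² = 1/4 ; C = -0.500000

−√(1/4) ≈ -0.500000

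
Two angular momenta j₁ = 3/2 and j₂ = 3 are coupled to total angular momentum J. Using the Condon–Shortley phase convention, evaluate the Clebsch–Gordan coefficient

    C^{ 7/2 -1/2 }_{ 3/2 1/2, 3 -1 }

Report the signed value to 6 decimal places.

j₁+j₂−J=1  J+j₁−j₂=2  J−j₁+j₂=5  j₁+j₂+J+1=9
(j₁±m₁, j₂±m₂, J±M) = (2,1,2,4,3,4)
P² = 512/7
sum k=0..1:
  [0] +1/12 = 1/12
  [1] −1/48 = -1/48
S = 1/16
C² = P²·S² = 2/7 ; C = +0.534522

+0.534522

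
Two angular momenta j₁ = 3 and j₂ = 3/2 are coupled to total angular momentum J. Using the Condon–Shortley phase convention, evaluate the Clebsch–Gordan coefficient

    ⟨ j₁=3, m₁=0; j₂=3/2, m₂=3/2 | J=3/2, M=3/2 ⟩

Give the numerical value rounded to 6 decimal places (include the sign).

triangle: 3!×3!×0!/7! = 36/5040
(j±m)!: 3!×3!×3!×0!×3!×0! = 1296
prefactor² = (2J+1)×Δ×N² = 1296/35
  k=3: −1/(3!×0!×0!×0!×3!×0!) = -1/36
Σ = -1/36  ⇒  CG² = 1296/35×(-1/36)² = 1/35
CG = −√(1/35) = -0.169031

−√(1/35) = -0.169031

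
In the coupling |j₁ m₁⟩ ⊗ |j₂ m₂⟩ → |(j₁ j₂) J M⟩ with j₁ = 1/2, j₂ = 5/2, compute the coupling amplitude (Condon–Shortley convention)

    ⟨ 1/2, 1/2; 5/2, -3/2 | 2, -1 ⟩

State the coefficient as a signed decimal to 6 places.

√[5·1!0!4!/6! · 1!0!1!4!1!3!] = √(24)
  +(−1)^0/∏(0,1,0,1,0,3)! = 1/6  (running 1/6)
⟨..|..⟩ = √(24)·(1/6) = +0.816497

+√(2/3) = +0.816497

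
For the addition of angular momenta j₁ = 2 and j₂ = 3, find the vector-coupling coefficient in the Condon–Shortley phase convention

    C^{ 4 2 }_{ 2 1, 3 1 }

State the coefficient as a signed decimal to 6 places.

√[9·1!3!5!/10! · 3!1!4!2!6!2!] = √(5184/7)
  +(−1)^0/∏(0,1,1,4,2,1)! = 1/48  (running 1/48)
  +(−1)^1/∏(1,0,0,3,3,2)! = -1/72  (running 1/144)
⟨..|..⟩ = √(5184/7)·(1/144) = +0.188982

+√(1/28) ≈ +0.188982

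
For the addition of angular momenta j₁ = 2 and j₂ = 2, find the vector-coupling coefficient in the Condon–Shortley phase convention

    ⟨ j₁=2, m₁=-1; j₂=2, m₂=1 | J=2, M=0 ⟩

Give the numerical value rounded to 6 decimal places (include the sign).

√[5·2!2!2!/7! · 1!3!3!1!2!2!] = √(8/7)
  +(−1)^1/∏(1,1,2,2,0,0)! = -1/4  (running -1/4)
  +(−1)^2/∏(2,0,1,1,1,1)! = 1/2  (running 1/4)
⟨..|..⟩ = √(8/7)·(1/4) = +0.267261

+0.267261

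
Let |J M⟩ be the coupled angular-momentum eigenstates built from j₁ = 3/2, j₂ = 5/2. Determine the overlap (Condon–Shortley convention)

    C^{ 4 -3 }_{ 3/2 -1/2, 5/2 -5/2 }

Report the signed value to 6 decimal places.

triangle: 0!×3!×5!/9! = 720/362880
(j±m)!: 1!×2!×0!×5!×1!×7! = 1209600
prefactor² = (2J+1)×Δ×N² = 21600
  k=0: +1/(0!×0!×2!×0!×1!×5!) = 1/240
Σ = 1/240  ⇒  CG² = 21600×1/240² = 3/8
CG = +√(3/8) = +0.612372

+√(3/8) = +0.612372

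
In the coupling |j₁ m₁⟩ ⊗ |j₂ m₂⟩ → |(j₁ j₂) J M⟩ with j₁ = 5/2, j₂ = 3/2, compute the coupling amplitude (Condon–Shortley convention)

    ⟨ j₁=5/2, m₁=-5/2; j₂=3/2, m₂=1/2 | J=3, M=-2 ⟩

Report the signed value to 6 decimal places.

j₁+j₂−J=1  J+j₁−j₂=4  J−j₁+j₂=2  j₁+j₂+J+1=8
(j₁±m₁, j₂±m₂, J±M) = (0,5,2,1,1,5)
P² = 240
sum k=1..1:
  [1] −1/24 = -1/24
S = -1/24
C² = P²·S² = 5/12 ; C = -0.645497

−√(5/12) = -0.645497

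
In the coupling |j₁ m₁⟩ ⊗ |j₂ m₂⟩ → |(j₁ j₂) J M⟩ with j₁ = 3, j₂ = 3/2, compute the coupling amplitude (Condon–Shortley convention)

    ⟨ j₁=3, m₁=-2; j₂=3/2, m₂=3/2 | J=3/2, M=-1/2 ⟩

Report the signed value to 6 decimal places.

−√(2/7) = -0.534522

triangle: 3!×3!×0!/7! = 36/5040
(j±m)!: 1!×5!×3!×0!×1!×2! = 1440
prefactor² = (2J+1)×Δ×N² = 288/7
  k=3: −1/(3!×0!×2!×0!×1!×0!) = -1/12
Σ = -1/12  ⇒  CG² = 288/7×(-1/12)² = 2/7
CG = −√(2/7) = -0.534522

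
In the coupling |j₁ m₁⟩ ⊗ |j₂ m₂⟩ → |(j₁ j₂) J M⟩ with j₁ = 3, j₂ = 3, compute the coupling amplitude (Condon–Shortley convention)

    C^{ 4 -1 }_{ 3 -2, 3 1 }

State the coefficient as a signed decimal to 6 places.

triangle: 2!×4!×4!/11! = 1152/39916800
(j±m)!: 1!×5!×4!×2!×3!×5! = 4147200
prefactor² = (2J+1)×Δ×N² = 82944/77
  k=1: −1/(1!×1!×4!×3!×0!×1!) = -1/144
  k=2: +1/(2!×0!×3!×2!×1!×2!) = 1/48
Σ = 1/72  ⇒  CG² = 82944/77×1/72² = 16/77
CG = +√(16/77) = +0.455842

+0.455842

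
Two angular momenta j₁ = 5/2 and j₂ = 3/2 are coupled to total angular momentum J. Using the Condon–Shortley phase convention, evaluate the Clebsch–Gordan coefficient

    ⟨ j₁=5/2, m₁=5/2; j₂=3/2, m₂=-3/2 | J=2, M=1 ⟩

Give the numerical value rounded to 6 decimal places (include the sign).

√[5·2!3!1!/7! · 5!0!0!3!3!1!] = √(360/7)
  +(−1)^0/∏(0,2,0,0,3,1)! = 1/12  (running 1/12)
⟨..|..⟩ = √(360/7)·(1/12) = +0.597614

+0.597614  (= +√(5/14))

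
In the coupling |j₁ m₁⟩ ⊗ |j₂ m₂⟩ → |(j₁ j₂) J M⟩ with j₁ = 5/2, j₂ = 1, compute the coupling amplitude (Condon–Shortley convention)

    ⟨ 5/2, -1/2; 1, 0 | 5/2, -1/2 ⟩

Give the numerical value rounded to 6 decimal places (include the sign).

-0.169031  (= −√(1/35))

√[6·1!4!1!/7! · 2!3!1!1!2!3!] = √(144/35)
  +(−1)^0/∏(0,1,3,1,1,0)! = 1/6  (running 1/6)
  +(−1)^1/∏(1,0,2,0,2,1)! = -1/4  (running -1/12)
⟨..|..⟩ = √(144/35)·(-1/12) = -0.169031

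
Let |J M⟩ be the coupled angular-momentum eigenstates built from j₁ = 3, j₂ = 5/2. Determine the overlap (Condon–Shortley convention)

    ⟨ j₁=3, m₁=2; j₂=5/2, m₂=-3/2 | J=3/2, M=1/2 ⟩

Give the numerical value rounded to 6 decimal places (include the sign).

j₁+j₂−J=4  J+j₁−j₂=2  J−j₁+j₂=1  j₁+j₂+J+1=8
(j₁±m₁, j₂±m₂, J±M) = (5,1,1,4,2,1)
P² = 192/7
sum k=0..1:
  [0] +1/24 = 1/24
  [1] −1/12 = -1/12
S = -1/24
C² = P²·S² = 1/21 ; C = -0.218218

−√(1/21) ≈ -0.218218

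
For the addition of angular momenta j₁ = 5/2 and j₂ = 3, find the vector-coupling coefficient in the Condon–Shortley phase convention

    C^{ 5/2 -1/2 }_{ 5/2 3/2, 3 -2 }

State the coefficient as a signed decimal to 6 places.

+0.267261  (= +√(1/14))

j₁+j₂−J=3  J+j₁−j₂=2  J−j₁+j₂=3  j₁+j₂+J+1=9
(j₁±m₁, j₂±m₂, J±M) = (4,1,1,5,2,3)
P² = 288/7
sum k=0..1:
  [0] +1/12 = 1/12
  [1] −1/24 = -1/24
S = 1/24
C² = P²·S² = 1/14 ; C = +0.267261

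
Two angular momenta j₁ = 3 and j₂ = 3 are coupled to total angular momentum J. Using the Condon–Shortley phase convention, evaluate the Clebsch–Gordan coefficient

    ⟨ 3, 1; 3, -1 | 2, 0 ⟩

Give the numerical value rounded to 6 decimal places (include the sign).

j₁+j₂−J=4  J+j₁−j₂=2  J−j₁+j₂=2  j₁+j₂+J+1=9
(j₁±m₁, j₂±m₂, J±M) = (4,2,2,4,2,2)
P² = 256/21
sum k=0..2:
  [0] +1/96 = 1/96
  [1] −1/6 = -1/6
  [2] +1/16 = 1/16
S = -3/32
C² = P²·S² = 3/28 ; C = -0.327327

-0.327327  (= −√(3/28))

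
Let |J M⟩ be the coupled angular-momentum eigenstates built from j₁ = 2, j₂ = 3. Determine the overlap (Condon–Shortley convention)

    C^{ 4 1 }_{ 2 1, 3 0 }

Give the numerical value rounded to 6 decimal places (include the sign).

triangle: 1!×3!×5!/10! = 720/3628800
(j±m)!: 3!×1!×3!×3!×5!×3! = 155520
prefactor² = (2J+1)×Δ×N² = 1944/7
  k=0: +1/(0!×1!×1!×3!×2!×2!) = 1/24
  k=1: −1/(1!×0!×0!×2!×3!×3!) = -1/72
Σ = 1/36  ⇒  CG² = 1944/7×1/36² = 3/14
CG = +√(3/14) = +0.462910

+0.462910  (= +√(3/14))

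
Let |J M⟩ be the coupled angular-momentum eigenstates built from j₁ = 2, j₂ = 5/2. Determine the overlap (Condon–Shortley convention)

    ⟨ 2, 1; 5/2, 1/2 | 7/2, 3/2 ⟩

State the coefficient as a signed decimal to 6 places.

j₁+j₂−J=1  J+j₁−j₂=3  J−j₁+j₂=4  j₁+j₂+J+1=9
(j₁±m₁, j₂±m₂, J±M) = (3,1,3,2,5,2)
P² = 384/7
sum k=0..1:
  [0] +1/12 = 1/12
  [1] −1/24 = -1/24
S = 1/24
C² = P²·S² = 2/21 ; C = +0.308607

+√(2/21) = +0.308607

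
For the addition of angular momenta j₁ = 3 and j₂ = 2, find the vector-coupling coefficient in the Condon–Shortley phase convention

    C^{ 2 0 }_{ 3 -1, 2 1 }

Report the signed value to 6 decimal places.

+0.377964  (= +√(1/7))

√[5·3!3!1!/8! · 2!4!3!1!2!2!] = √(36/7)
  +(−1)^2/∏(2,1,2,1,1,0)! = 1/4  (running 1/4)
  +(−1)^3/∏(3,0,1,0,2,1)! = -1/12  (running 1/6)
⟨..|..⟩ = √(36/7)·(1/6) = +0.377964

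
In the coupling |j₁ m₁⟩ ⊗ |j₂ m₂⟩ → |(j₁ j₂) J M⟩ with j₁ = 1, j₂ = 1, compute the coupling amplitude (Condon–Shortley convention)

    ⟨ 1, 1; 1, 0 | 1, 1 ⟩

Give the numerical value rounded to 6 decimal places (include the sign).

+0.707107  (= +√(1/2))

j₁+j₂−J=1  J+j₁−j₂=1  J−j₁+j₂=1  j₁+j₂+J+1=4
(j₁±m₁, j₂±m₂, J±M) = (2,0,1,1,2,0)
P² = 1/2
sum k=0..0:
  [0] +1/1 = 1
S = 1
C² = P²·S² = 1/2 ; C = +0.707107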